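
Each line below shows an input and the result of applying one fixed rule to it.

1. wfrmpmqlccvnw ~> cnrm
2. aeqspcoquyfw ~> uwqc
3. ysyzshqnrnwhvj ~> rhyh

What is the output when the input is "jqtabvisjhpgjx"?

Each output is the input with this applied: keep one character in every 3, starting at position 3 (positions 3rd, 6th, 9th, ...), then move the last 2 characters to the front (rotate right by 2).
Doing the same to "jqtabvisjhpgjx": "jgtv".

jgtv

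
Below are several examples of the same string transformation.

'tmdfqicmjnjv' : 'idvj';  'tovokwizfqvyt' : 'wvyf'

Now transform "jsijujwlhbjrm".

In each case the input is transformed by: keep one character in every 3, starting at position 3 (positions 3rd, 6th, 9th, ...), then swap each adjacent pair of characters (1↔2, 3↔4, ...).
On "jsijujwlhbjrm": the first step gives "ijhr", and the second then gives "jirh".

jirh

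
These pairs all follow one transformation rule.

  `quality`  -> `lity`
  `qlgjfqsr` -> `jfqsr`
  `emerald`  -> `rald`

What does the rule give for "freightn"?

ightn

Rule — delete the first 3 characters.
Doing the same to "freightn": "ightn".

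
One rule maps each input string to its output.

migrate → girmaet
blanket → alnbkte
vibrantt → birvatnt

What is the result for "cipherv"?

pihcevr

The transformation: move the first 2 characters to the end (rotate left by 2), then take characters alternately from the front and the back (1st, last, 2nd, 2nd-last, ...).
"cipherv" → "phervci" → "pihcevr".
(Check on "vibrantt": → "branttvi" → "birvatnt" ✓)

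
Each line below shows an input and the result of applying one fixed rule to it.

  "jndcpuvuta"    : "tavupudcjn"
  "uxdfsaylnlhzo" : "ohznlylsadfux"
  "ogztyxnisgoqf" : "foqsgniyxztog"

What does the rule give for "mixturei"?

The rule is to swap each adjacent pair of characters (1↔2, 3↔4, ...), then reverse the string.
On "mixturei": the first step gives "imtxruie", and the second then gives "eiurxtmi".

eiurxtmi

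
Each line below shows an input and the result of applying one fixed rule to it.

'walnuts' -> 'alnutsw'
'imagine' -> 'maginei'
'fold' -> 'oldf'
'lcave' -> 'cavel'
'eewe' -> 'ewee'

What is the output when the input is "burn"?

urnb

The rule is to move the first character to the end.
For "burn" the result is "urnb".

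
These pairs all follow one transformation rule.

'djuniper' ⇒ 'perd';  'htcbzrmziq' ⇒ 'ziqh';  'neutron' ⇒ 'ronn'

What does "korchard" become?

The rule is to move the last 3 characters to the front (rotate right by 3), then keep only the first 4 characters.
Working it through for "korchard": intermediate "ardkorch", final "ardk".

ardk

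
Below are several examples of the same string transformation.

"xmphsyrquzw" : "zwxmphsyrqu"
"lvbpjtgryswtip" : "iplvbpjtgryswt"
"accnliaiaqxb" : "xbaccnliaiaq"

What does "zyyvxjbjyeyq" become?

yqzyyvxjbjye

What's happening: move the last 2 characters to the front (rotate right by 2).
On "zyyvxjbjyeyq" that produces "yqzyyvxjbjye".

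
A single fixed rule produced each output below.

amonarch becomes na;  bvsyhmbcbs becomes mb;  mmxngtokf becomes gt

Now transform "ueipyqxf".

py

In each case the input is transformed by: move the last 3 characters to the front (rotate right by 3), then keep only the last 2 characters.
Working it through for "ueipyqxf": intermediate "qxfueipy", final "py".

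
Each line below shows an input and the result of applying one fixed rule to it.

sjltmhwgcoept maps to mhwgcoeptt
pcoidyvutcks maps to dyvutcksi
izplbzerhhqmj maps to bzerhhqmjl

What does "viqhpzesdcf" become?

Looking at the pairs, the operation is to delete the first 3 characters, then move the first character to the end.
Applying both steps to "viqhpzesdcf": "hpzesdcf", then "pzesdcfh".
(Check on "izplbzerhhqmj": → "lbzerhhqmj" → "bzerhhqmjl" ✓)

pzesdcfh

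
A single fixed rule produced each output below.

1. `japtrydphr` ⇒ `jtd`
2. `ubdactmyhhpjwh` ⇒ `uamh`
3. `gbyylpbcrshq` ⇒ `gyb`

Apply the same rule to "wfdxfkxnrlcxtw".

wxxl

In each case the input is transformed by: delete the last 3 characters, then keep one character in every 3, starting at position 1 (positions 1st, 4th, 7th, ...).
Starting from "wfdxfkxnrlcxtw": after the first operation, "wfdxfkxnrlc"; after the second, "wxxl".
(Check on "gbyylpbcrshq": → "gbyylpbcr" → "gyb" ✓)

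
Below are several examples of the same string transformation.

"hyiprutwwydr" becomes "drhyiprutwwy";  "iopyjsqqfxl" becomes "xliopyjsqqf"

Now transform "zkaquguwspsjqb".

Each output is the input with this applied: move the last 2 characters to the front (rotate right by 2).
Applying that to "zkaquguwspsjqb" gives "qbzkaquguwspsj".

qbzkaquguwspsj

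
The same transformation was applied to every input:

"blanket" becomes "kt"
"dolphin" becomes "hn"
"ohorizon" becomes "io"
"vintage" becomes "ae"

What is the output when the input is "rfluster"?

se

What's happening: keep every other character starting from the first (positions 1st, 3rd, 5th, ...), then delete the first 2 characters.
Starting from "rfluster": after the first operation, "rlse"; after the second, "se".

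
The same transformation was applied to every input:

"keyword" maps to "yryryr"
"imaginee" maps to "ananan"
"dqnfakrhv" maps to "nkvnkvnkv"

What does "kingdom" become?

The pattern: keep one character in every 3, starting at position 3 (positions 3rd, 6th, 9th, ...), then write the whole string 3 times in a row.
Working it through for "kingdom": intermediate "no", final "nonono".
(Check on "imaginee": → "an" → "ananan" ✓)

nonono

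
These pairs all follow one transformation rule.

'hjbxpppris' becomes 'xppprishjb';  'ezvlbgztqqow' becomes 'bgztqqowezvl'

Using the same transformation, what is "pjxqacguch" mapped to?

qacguchpjx

The pattern: swap the front and back halves of the string, then move the last 2 characters to the front (rotate right by 2).
Starting from "pjxqacguch": after the first operation, "cguchpjxqa"; after the second, "qacguchpjx".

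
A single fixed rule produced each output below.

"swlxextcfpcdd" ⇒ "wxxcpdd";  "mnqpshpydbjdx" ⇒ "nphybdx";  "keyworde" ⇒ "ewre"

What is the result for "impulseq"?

The rule is to swap each adjacent pair of characters (1↔2, 3↔4, ...), then keep every other character starting from the first (positions 1st, 3rd, 5th, ...).
Working it through for "impulseq": intermediate "miupslqe", final "musq".

musq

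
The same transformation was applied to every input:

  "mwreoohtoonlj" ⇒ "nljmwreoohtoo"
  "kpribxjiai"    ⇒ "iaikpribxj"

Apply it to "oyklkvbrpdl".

pdloyklkvbr

The rule is to move the last 3 characters to the front (rotate right by 3).
Doing the same to "oyklkvbrpdl": "pdloyklkvbr".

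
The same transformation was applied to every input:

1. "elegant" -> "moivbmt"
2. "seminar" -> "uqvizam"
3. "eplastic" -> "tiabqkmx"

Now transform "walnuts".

The pattern: shift every letter 8 places forward in the alphabet (wrapping around), then move the first 2 characters to the end (rotate left by 2).
On "walnuts": the first step gives "eitvcba", and the second then gives "tvcbaei".

tvcbaei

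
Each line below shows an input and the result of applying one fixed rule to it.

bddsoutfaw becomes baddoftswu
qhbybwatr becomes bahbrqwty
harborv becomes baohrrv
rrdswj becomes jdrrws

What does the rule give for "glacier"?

cagelir

The transformation: sort the characters into alphabetical order, then swap each adjacent pair of characters (1↔2, 3↔4, ...).
"glacier" → "acegilr" → "cagelir".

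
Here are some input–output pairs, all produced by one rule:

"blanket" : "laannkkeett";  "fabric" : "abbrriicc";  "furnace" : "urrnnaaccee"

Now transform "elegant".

What's happening: double every character, then delete the first 3 characters.
Starting from "elegant": after the first operation, "eelleeggaanntt"; after the second, "leeggaanntt".

leeggaanntt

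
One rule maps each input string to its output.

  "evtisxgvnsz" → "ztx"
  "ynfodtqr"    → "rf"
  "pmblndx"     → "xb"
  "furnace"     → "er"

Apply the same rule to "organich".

The transformation: move the last 3 characters to the front (rotate right by 3), then keep one character in every 3, starting at position 3 (positions 3rd, 6th, 9th, ...).
Doing the same to "organich": "hg".

hg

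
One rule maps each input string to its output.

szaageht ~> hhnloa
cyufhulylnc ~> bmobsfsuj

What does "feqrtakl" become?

xyahrs

The transformation: shift every letter 7 places forward in the alphabet (wrapping around), then delete the first 2 characters.
Starting from "feqrtakl": after the first operation, "mlxyahrs"; after the second, "xyahrs".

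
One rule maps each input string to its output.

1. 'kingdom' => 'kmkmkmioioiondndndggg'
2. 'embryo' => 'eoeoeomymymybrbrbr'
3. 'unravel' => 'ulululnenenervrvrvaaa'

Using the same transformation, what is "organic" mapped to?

ocococriririgngngnaaa

Each output is the input with this applied: repeat every character 3 times, then take characters alternately from the front and the back (1st, last, 2nd, 2nd-last, ...).
For "organic", step one produces "ooorrrgggaaannniiiccc"; step two turns that into "ocococriririgngngnaaa".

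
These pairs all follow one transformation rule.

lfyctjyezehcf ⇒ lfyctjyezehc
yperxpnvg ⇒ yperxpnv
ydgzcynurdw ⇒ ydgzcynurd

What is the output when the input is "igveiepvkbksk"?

The pattern: delete the last character.
Applying that to "igveiepvkbksk" gives "igveiepvkbks".

igveiepvkbks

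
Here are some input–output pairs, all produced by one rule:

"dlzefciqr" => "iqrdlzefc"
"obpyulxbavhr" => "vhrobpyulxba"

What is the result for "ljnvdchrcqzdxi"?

dxiljnvdchrcqz

What's happening: move the last 3 characters to the front (rotate right by 3).
On "ljnvdchrcqzdxi" that produces "dxiljnvdchrcqz".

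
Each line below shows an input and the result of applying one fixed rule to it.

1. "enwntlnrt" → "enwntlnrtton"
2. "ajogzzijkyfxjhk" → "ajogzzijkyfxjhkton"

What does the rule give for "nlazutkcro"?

nlazutkcroton

The transformation: append "ton".
On "nlazutkcro" that produces "nlazutkcroton".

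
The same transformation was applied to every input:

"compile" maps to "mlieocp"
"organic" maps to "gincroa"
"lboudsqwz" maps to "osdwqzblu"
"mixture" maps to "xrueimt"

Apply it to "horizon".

Rule — swap each adjacent pair of characters (1↔2, 3↔4, ...), then move the first 3 characters to the end (rotate left by 3).
So "horizon" becomes "roznohi".

roznohi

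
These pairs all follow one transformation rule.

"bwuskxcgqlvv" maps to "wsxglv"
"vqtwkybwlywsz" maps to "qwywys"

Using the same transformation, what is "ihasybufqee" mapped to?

hsbfe

The pattern: keep every other character starting from the second (positions 2nd, 4th, 6th, ...).
"ihasybufqee" → "hsbfe".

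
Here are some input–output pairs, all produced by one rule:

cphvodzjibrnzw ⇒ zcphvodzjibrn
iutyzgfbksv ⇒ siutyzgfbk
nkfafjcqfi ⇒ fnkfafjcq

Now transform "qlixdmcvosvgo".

The pattern: delete the last character, then move the last character to the front.
On "qlixdmcvosvgo": the first step gives "qlixdmcvosvg", and the second then gives "gqlixdmcvosv".

gqlixdmcvosv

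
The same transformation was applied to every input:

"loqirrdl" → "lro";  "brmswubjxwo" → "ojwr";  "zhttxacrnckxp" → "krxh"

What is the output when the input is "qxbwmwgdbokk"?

kdmx

The transformation: keep one character in every 3, starting at position 2 (positions 2nd, 5th, 8th, ...), then reverse the string.
Working it through for "qxbwmwgdbokk": intermediate "xmdk", final "kdmx".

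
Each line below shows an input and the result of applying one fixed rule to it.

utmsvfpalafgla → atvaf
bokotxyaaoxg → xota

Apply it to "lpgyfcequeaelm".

Rule — keep one character in every 3, starting at position 2 (positions 2nd, 5th, 8th, ...), then move the last character to the front.
Applying both steps to "lpgyfcequeaelm": "pfqam", then "mpfqa".
(Check on "utmsvfpalafgla": → "tvafa" → "atvaf" ✓)

mpfqa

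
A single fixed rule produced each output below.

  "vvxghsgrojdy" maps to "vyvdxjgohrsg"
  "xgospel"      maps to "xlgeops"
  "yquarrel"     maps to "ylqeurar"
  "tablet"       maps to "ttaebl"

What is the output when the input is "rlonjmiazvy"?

What's happening: take characters alternately from the front and the back (1st, last, 2nd, 2nd-last, ...).
Doing the same to "rlonjmiazvy": "rylvoznajim".

rylvoznajim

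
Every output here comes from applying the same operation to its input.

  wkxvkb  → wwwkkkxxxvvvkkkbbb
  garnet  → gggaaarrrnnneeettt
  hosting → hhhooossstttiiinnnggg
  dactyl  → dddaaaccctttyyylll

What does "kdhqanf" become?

Each output is the input with this applied: repeat every character 3 times.
On "kdhqanf" that produces "kkkdddhhhqqqaaannnfff".

kkkdddhhhqqqaaannnfff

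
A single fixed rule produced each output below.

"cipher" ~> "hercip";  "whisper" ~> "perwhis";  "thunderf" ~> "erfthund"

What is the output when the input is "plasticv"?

icvplast

In each case the input is transformed by: move the last 3 characters to the front (rotate right by 3).
Doing the same to "plasticv": "icvplast".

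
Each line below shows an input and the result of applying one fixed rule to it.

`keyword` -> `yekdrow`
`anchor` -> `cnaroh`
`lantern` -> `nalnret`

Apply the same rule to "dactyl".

Each output is the input with this applied: reverse the string, then move the last 3 characters to the front (rotate right by 3).
"dactyl" → "lytcad" → "cadlyt".

cadlyt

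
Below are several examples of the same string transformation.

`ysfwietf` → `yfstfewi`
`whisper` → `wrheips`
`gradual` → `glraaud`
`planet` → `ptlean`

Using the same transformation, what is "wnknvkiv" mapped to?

Rule — take characters alternately from the front and the back (1st, last, 2nd, 2nd-last, ...).
Applying that to "wnknvkiv" gives "wvnikknv".

wvnikknv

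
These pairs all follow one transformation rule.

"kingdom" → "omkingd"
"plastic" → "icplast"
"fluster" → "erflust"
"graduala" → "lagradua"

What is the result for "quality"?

In each case the input is transformed by: move the last 2 characters to the front (rotate right by 2).
Doing the same to "quality": "tyquali".

tyquali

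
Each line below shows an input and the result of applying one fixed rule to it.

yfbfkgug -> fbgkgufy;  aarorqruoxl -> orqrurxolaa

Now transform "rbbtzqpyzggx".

tbqzypgzxgbr

The transformation: swap each adjacent pair of characters (1↔2, 3↔4, ...), then move the first 2 characters to the end (rotate left by 2).
On "rbbtzqpyzggx": the first step gives "brtbqzypgzxg", and the second then gives "tbqzypgzxgbr".
(Check on "yfbfkgug": → "fyfbgkgu" → "fbgkgufy" ✓)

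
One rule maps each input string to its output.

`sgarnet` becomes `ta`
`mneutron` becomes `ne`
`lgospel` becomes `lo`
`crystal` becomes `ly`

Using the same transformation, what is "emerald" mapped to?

de

Rule — move the last 3 characters to the front (rotate right by 3), then keep one character in every 3, starting at position 3 (positions 3rd, 6th, 9th, ...).
"emerald" → "aldemer" → "de".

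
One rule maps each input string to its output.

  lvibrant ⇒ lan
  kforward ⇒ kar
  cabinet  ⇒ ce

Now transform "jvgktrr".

The transformation: swap each adjacent pair of characters (1↔2, 3↔4, ...), then keep one character in every 3, starting at position 2 (positions 2nd, 5th, 8th, ...).
Starting from "jvgktrr": after the first operation, "vjkgrtr"; after the second, "jr".

jr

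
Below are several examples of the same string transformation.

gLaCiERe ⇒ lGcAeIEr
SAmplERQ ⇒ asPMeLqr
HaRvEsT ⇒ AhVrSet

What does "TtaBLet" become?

TtbAElT

Looking at the pairs, the operation is to swap each adjacent pair of characters (1↔2, 3↔4, ...), then flip the case of every letter.
Starting from "TtaBLet": after the first operation, "tTBaeLt"; after the second, "TtbAElT".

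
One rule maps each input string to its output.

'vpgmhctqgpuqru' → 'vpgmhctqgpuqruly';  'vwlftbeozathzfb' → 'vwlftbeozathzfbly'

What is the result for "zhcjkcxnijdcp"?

The pattern: append "ly".
Applying that to "zhcjkcxnijdcp" gives "zhcjkcxnijdcply".

zhcjkcxnijdcply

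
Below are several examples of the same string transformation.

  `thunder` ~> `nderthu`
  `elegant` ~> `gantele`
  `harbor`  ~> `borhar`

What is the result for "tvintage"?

ntagetvi

Each output is the input with this applied: move the first 3 characters to the end (rotate left by 3).
Applying that to "tvintage" gives "ntagetvi".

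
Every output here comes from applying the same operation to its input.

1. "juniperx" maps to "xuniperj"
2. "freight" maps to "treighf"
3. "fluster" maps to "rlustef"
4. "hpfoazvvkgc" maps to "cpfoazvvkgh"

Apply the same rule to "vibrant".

The transformation: swap the first and last characters.
For "vibrant" the result is "tibranv".

tibranv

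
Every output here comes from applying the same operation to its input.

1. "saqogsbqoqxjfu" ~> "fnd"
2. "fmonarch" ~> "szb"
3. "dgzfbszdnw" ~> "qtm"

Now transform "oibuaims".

bvo

In each case the input is transformed by: shift every letter 13 places forward in the alphabet (wrapping around) — i.e. ROT13, then keep only the first 3 characters.
Applying both steps to "oibuaims": "bvohnvzf", then "bvo".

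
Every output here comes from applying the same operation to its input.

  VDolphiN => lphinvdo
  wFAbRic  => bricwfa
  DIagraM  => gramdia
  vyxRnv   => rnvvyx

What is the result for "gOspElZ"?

What's happening: move the first 3 characters to the end (rotate left by 3), then convert every letter to lowercase.
Working it through for "gOspElZ": intermediate "pElZgOs", final "pelzgos".

pelzgos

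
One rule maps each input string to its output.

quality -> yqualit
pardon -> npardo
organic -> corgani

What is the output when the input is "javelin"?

njaveli

Looking at the pairs, the operation is to move the last character to the front.
Applying that to "javelin" gives "njaveli".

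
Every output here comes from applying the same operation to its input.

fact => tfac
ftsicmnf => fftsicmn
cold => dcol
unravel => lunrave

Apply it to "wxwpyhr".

The rule is to move the last character to the front.
Applying that to "wxwpyhr" gives "rwxwpyh".

rwxwpyh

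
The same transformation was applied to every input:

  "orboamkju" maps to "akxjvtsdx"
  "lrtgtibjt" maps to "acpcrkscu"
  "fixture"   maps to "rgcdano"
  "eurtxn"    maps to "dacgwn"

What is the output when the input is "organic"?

apjwrlx

Rule — shift every letter 9 places forward in the alphabet (wrapping around), then move the first character to the end.
Applying that to "organic" gives "apjwrlx".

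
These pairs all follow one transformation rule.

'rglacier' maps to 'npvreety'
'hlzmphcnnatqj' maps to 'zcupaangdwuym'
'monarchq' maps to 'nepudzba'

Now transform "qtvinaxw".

vankjdgi

In each case the input is transformed by: shift every letter 13 places forward in the alphabet (wrapping around) — i.e. ROT13, then move the first 3 characters to the end (rotate left by 3).
For "qtvinaxw", step one produces "dgivankj"; step two turns that into "vankjdgi".
(Check on "rglacier": → "etynpvre" → "npvreety" ✓)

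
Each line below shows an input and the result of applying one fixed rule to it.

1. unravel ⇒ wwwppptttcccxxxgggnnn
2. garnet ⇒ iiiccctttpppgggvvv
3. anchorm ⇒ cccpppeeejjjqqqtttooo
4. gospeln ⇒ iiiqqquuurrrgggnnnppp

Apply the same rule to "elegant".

The rule is to shift every letter 2 places forward in the alphabet (wrapping around), then repeat every character 3 times.
On "elegant": the first step gives "gngicpv", and the second then gives "gggnnngggiiicccpppvvv".

gggnnngggiiicccpppvvv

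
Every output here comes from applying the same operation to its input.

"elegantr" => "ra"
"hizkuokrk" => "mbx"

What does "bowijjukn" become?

jwa

In each case the input is transformed by: keep one character in every 3, starting at position 3 (positions 3rd, 6th, 9th, ...), then shift every letter 13 places forward in the alphabet (wrapping around) — i.e. ROT13.
On "bowijjukn": the first step gives "wjn", and the second then gives "jwa".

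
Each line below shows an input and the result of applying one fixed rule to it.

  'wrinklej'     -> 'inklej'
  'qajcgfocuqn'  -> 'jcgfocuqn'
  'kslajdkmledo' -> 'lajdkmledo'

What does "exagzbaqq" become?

Rule — delete the first 2 characters.
"exagzbaqq" → "agzbaqq".

agzbaqq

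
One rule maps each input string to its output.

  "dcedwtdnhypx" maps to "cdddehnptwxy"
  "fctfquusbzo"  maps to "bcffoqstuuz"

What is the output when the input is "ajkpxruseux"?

aejkprsuuxx

What's happening: sort the characters into alphabetical order.
"ajkpxruseux" → "aejkprsuuxx".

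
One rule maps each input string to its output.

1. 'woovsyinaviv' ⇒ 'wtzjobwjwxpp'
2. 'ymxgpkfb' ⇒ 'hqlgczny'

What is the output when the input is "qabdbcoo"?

ecdpprbc

Rule — shift every letter 1 place forward in the alphabet (wrapping around), then move the first 3 characters to the end (rotate left by 3).
"qabdbcoo" → "rbcecdpp" → "ecdpprbc".
(Check on "woovsyinaviv": → "xppwtzjobwjw" → "wtzjobwjwxpp" ✓)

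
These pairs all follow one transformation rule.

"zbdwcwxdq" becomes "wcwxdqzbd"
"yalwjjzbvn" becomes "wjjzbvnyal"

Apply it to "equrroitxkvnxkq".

What's happening: move the first 3 characters to the end (rotate left by 3).
Applying that to "equrroitxkvnxkq" gives "rroitxkvnxkqequ".

rroitxkvnxkqequ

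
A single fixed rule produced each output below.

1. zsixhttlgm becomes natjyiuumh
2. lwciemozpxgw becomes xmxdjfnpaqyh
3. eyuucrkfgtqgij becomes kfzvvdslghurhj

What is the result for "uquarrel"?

Looking at the pairs, the operation is to shift every letter 1 place forward in the alphabet (wrapping around), then move the last character to the front.
"uquarrel" → "vrvbssfm" → "mvrvbssf".

mvrvbssf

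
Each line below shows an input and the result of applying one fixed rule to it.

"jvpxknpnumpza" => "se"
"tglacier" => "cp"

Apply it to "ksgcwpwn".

tb

The rule is to shift every letter 9 places forward in the alphabet (wrapping around), then keep only the first 2 characters.
Applying both steps to "ksgcwpwn": "tbplfyfw", then "tb".
(Check on "jvpxknpnumpza": → "seygtwywdvyij" → "se" ✓)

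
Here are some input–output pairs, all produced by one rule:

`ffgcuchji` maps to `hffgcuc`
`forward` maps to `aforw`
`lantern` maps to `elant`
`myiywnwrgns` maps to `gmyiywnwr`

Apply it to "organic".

norga

What's happening: delete the last 2 characters, then move the last character to the front.
On "organic": the first step gives "organ", and the second then gives "norga".
(Check on "myiywnwrgns": → "myiywnwrg" → "gmyiywnwr" ✓)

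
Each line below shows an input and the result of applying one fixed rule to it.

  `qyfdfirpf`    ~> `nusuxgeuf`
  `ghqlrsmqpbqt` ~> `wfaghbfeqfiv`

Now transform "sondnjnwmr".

dcscyclbgh

Looking at the pairs, the operation is to move the first character to the end, then shift every letter 11 places backward in the alphabet (wrapping around).
For "sondnjnwmr", step one produces "ondnjnwmrs"; step two turns that into "dcscyclbgh".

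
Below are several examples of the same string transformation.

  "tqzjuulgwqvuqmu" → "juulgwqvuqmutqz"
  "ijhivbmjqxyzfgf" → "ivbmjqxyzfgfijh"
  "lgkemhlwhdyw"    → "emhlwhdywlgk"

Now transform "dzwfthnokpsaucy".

fthnokpsaucydzw

In each case the input is transformed by: move the first 3 characters to the end (rotate left by 3).
So "dzwfthnokpsaucy" becomes "fthnokpsaucydzw".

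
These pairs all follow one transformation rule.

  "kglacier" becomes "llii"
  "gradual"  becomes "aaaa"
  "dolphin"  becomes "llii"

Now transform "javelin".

vvii

Each output is the input with this applied: keep one character in every 3, starting at position 3 (positions 3rd, 6th, 9th, ...), then double every character.
Applying both steps to "javelin": "vi", then "vvii".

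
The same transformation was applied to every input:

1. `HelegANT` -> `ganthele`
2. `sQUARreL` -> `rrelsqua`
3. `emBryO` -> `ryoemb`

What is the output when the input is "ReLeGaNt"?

gantrele

What's happening: swap the front and back halves of the string, then convert every letter to lowercase.
Applying both steps to "ReLeGaNt": "GaNtReLe", then "gantrele".
(Check on "HelegANT": → "gANTHele" → "ganthele" ✓)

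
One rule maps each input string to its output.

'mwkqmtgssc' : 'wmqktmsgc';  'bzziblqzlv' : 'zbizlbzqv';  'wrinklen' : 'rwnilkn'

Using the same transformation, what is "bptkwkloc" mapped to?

pbktkwol

The transformation: swap each adjacent pair of characters (1↔2, 3↔4, ...), then delete the last character.
On "bptkwkloc": the first step gives "pbktkwolc", and the second then gives "pbktkwol".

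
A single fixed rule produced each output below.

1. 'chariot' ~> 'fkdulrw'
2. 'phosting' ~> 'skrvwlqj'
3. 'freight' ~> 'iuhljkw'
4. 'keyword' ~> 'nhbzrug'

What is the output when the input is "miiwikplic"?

Each output is the input with this applied: shift every letter 3 places forward in the alphabet (wrapping around).
For "miiwikplic" the result is "pllzlnsolf".

pllzlnsolf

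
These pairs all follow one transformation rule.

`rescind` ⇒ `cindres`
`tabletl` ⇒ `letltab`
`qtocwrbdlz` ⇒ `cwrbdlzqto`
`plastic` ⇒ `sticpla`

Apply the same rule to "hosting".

In each case the input is transformed by: move the first 3 characters to the end (rotate left by 3).
"hosting" → "tinghos".

tinghos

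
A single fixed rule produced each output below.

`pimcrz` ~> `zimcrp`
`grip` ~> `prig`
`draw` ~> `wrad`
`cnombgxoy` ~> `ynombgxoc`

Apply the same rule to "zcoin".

ncoiz

Looking at the pairs, the operation is to swap the first and last characters.
Doing the same to "zcoin": "ncoiz".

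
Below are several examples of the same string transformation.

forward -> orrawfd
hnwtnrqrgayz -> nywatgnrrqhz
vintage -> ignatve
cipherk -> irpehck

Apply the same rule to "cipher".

The transformation: take characters alternately from the front and the back (1st, last, 2nd, 2nd-last, ...), then move the first 2 characters to the end (rotate left by 2).
For "cipher", step one produces "crieph"; step two turns that into "iephcr".

iephcr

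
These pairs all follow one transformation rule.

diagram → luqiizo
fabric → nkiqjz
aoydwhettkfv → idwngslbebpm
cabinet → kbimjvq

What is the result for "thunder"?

bzpmclv

The transformation: shift every letter 8 places forward in the alphabet (wrapping around), then take characters alternately from the front and the back (1st, last, 2nd, 2nd-last, ...).
Working it through for "thunder": intermediate "bpcvlmz", final "bzpmclv".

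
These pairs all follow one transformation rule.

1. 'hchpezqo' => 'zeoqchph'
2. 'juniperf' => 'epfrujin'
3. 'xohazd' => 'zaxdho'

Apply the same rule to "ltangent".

In each case the input is transformed by: swap the front and back halves of the string, then swap each adjacent pair of characters (1↔2, 3↔4, ...).
"ltangent" → "gentltan" → "egtntlna".

egtntlna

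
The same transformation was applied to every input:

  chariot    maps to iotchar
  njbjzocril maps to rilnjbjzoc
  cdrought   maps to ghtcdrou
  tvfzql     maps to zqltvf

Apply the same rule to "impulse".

lseimpu

The rule is to move the last 3 characters to the front (rotate right by 3).
On "impulse" that produces "lseimpu".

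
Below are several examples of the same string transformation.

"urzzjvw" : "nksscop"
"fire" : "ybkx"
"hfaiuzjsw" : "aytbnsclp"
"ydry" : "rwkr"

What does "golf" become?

The pattern: shift every letter 7 places backward in the alphabet (wrapping around).
"golf" → "zhey".

zhey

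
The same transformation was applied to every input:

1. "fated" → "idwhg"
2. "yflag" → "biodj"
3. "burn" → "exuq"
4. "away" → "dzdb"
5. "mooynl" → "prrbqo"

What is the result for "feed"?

The transformation: shift every letter 3 places forward in the alphabet (wrapping around).
"feed" → "ihhg".

ihhg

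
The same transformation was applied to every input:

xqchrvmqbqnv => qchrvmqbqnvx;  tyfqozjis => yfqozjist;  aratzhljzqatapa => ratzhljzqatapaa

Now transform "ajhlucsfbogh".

In each case the input is transformed by: move the first character to the end.
So "ajhlucsfbogh" becomes "jhlucsfbogha".

jhlucsfbogha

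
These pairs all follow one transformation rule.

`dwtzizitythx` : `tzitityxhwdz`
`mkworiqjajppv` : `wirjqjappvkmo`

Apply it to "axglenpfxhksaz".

What's happening: swap each adjacent pair of characters (1↔2, 3↔4, ...), then move the first 3 characters to the end (rotate left by 3).
"axglenpfxhksaz" → "xalgnefphxskza" → "gnefphxskzaxal".
(Check on "dwtzizitythx": → "wdztzitityxh" → "tzitityxhwdz" ✓)

gnefphxskzaxal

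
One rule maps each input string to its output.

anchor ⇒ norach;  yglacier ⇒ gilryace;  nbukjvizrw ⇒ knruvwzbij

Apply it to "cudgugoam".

In each case the input is transformed by: sort the characters into alphabetical order, then move the first 3 characters to the end (rotate left by 3).
Starting from "cudgugoam": after the first operation, "acdggmouu"; after the second, "ggmouuacd".

ggmouuacd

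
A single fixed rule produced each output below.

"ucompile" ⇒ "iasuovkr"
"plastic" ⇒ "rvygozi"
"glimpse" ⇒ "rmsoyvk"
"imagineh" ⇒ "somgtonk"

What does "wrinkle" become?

Looking at the pairs, the operation is to shift every letter 6 places forward in the alphabet (wrapping around), then swap each adjacent pair of characters (1↔2, 3↔4, ...).
For "wrinkle", step one produces "cxotqrk"; step two turns that into "xctorqk".

xctorqk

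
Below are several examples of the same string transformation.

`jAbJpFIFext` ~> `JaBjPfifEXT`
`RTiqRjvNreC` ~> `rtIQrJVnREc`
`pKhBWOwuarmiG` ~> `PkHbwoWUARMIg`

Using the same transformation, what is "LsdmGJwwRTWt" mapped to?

lSDMgjWWrtwT

The pattern: flip the case of every letter.
"LsdmGJwwRTWt" → "lSDMgjWWrtwT".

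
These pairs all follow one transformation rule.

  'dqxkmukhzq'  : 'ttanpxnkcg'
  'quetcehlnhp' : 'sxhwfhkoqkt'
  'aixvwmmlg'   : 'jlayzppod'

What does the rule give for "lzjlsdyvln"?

qcmovgbyoo

The rule is to shift every letter 3 places forward in the alphabet (wrapping around), then swap the first and last characters.
Applying both steps to "lzjlsdyvln": "ocmovgbyoq", then "qcmovgbyoo".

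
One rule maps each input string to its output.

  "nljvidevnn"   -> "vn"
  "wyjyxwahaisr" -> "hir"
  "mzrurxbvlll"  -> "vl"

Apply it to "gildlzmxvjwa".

Each output is the input with this applied: keep every other character starting from the second (positions 2nd, 4th, 6th, ...), then delete the first 3 characters.
Applying both steps to "gildlzmxvjwa": "idzxja", then "xja".

xja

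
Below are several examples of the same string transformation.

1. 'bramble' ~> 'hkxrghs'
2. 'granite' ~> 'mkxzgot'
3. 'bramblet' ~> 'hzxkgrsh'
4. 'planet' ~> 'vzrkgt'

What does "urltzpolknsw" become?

The rule is to shift every letter 6 places forward in the alphabet (wrapping around), then take characters alternately from the front and the back (1st, last, 2nd, 2nd-last, ...).
For "urltzpolknsw", step one produces "axrzfvurqtyc"; step two turns that into "acxyrtzqfrvu".

acxyrtzqfrvu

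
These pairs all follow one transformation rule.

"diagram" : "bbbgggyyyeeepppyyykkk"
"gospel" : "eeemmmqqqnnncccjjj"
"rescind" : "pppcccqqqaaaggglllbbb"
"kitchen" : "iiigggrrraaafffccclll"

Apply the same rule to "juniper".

hhhssslllgggnnncccppp

Looking at the pairs, the operation is to shift every letter 2 places backward in the alphabet (wrapping around), then repeat every character 3 times.
Applying both steps to "juniper": "hslgncp", then "hhhssslllgggnnncccppp".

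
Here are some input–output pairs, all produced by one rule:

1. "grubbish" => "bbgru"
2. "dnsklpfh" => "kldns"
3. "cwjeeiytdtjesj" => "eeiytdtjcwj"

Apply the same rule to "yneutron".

In each case the input is transformed by: delete the last 3 characters, then move the first 3 characters to the end (rotate left by 3).
Applying both steps to "yneutron": "yneut", then "utyne".

utyne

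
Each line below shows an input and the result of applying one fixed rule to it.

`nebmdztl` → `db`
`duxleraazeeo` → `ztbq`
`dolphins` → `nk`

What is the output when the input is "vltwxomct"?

The transformation: keep one character in every 3, starting at position 3 (positions 3rd, 6th, 9th, ...), then shift every letter 2 places forward in the alphabet (wrapping around).
For "vltwxomct", step one produces "tot"; step two turns that into "vqv".
(Check on "nebmdztl": → "bz" → "db" ✓)

vqv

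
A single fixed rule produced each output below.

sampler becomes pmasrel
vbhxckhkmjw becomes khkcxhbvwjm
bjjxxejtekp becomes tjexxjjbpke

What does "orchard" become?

hcrodra

What's happening: reverse the string, then move the first 3 characters to the end (rotate left by 3).
Applying both steps to "orchard": "drahcro", then "hcrodra".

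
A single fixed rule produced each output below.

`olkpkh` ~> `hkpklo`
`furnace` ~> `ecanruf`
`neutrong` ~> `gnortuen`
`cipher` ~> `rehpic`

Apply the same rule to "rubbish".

What's happening: reverse the string.
"rubbish" → "hsibbur".

hsibbur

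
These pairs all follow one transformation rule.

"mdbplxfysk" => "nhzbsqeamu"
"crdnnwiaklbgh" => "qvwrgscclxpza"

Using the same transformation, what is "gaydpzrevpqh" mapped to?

Each output is the input with this applied: move the last 3 characters to the front (rotate right by 3), then shift every letter 11 places backward in the alphabet (wrapping around).
Applying that to "gaydpzrevpqh" gives "efwvpnseogtk".
(Check on "crdnnwiaklbgh": → "bghcrdnnwiakl" → "qvwrgscclxpza" ✓)

efwvpnseogtk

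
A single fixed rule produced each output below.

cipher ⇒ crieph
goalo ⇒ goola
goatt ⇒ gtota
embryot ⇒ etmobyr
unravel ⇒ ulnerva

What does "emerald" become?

edmlear

Looking at the pairs, the operation is to take characters alternately from the front and the back (1st, last, 2nd, 2nd-last, ...).
For "emerald" the result is "edmlear".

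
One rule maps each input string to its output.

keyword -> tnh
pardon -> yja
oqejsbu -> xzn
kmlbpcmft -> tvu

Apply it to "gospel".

pxb

The rule is to shift every letter 9 places forward in the alphabet (wrapping around), then keep only the first 3 characters.
Starting from "gospel": after the first operation, "pxbynu"; after the second, "pxb".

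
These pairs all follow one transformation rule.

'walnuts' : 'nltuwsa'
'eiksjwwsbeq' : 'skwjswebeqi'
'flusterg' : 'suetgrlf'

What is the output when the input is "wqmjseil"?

Each output is the input with this applied: move the first 2 characters to the end (rotate left by 2), then swap each adjacent pair of characters (1↔2, 3↔4, ...).
Applying both steps to "wqmjseil": "mjseilwq", then "jmesliqw".

jmesliqw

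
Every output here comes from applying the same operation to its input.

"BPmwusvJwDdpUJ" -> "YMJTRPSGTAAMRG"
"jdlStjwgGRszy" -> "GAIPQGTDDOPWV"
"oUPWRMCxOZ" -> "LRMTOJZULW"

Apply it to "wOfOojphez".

TLCLLGMEBW

The rule is to shift every letter 3 places backward in the alphabet (wrapping around), then convert every letter to uppercase.
"wOfOojphez" → "tLcLlgmebw" → "TLCLLGMEBW".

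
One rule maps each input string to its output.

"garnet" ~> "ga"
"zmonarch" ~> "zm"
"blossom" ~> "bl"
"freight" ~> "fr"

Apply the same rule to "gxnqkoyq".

gx

Each output is the input with this applied: keep only the first 2 characters.
For "gxnqkoyq" the result is "gx".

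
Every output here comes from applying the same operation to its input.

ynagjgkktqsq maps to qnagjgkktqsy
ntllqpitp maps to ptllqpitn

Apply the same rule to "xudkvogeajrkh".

hudkvogeajrkx

What's happening: swap the first and last characters.
Doing the same to "xudkvogeajrkh": "hudkvogeajrkx".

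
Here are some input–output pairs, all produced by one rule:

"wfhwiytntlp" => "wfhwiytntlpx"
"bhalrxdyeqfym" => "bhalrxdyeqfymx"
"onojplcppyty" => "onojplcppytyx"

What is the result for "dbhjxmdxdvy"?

The transformation: append "x".
So "dbhjxmdxdvy" becomes "dbhjxmdxdvyx".

dbhjxmdxdvyx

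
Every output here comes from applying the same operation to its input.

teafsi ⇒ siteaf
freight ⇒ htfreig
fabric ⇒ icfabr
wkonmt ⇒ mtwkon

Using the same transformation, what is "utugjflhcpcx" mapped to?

cxutugjflhcp

The transformation: move the last 2 characters to the front (rotate right by 2).
"utugjflhcpcx" → "cxutugjflhcp".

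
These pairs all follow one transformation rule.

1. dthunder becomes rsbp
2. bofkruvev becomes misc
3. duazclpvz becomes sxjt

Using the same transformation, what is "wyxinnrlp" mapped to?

Looking at the pairs, the operation is to shift every letter 2 places backward in the alphabet (wrapping around), then keep every other character starting from the second (positions 2nd, 4th, 6th, ...).
On "wyxinnrlp": the first step gives "uwvgllpjn", and the second then gives "wglj".
(Check on "duazclpvz": → "bsyxajntx" → "sxjt" ✓)

wglj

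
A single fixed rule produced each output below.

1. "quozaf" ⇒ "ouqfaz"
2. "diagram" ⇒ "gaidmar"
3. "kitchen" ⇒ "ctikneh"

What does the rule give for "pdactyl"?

The rule is to move the last 3 characters to the front (rotate right by 3), then reverse the string.
For "pdactyl", step one produces "tylpdac"; step two turns that into "cadplyt".

cadplyt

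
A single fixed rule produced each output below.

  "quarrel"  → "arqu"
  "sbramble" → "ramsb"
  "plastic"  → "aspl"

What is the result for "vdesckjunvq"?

Rule — delete the last 3 characters, then move the first 2 characters to the end (rotate left by 2).
For "vdesckjunvq", step one produces "vdesckju"; step two turns that into "esckjuvd".
(Check on "plastic": → "plas" → "aspl" ✓)

esckjuvd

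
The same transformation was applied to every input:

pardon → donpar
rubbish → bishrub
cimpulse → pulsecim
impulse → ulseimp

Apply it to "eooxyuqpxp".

Looking at the pairs, the operation is to move the first 3 characters to the end (rotate left by 3).
On "eooxyuqpxp" that produces "xyuqpxpeoo".

xyuqpxpeoo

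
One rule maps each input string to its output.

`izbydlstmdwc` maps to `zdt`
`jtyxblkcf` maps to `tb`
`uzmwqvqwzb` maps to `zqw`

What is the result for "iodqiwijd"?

In each case the input is transformed by: delete the last 2 characters, then keep one character in every 3, starting at position 2 (positions 2nd, 5th, 8th, ...).
Applying both steps to "iodqiwijd": "iodqiwi", then "oi".
(Check on "izbydlstmdwc": → "izbydlstmd" → "zdt" ✓)

oi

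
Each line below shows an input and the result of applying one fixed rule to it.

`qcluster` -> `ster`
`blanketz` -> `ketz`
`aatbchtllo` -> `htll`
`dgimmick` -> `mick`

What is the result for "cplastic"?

In each case the input is transformed by: swap the front and back halves of the string, then keep only the first 4 characters.
On "cplastic" that produces "stic".
(Check on "blanketz": → "ketzblan" → "ketz" ✓)

stic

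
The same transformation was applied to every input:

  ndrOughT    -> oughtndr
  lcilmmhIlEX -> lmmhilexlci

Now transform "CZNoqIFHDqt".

oqifhdqtczn

Each output is the input with this applied: move the first 3 characters to the end (rotate left by 3), then convert every letter to lowercase.
Applying both steps to "CZNoqIFHDqt": "oqIFHDqtCZN", then "oqifhdqtczn".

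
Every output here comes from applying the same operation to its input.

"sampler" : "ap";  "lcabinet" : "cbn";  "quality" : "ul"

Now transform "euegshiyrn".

In each case the input is transformed by: keep every other character starting from the second (positions 2nd, 4th, 6th, ...), then delete the last character.
Applying both steps to "euegshiyrn": "ughyn", then "ughy".
(Check on "lcabinet": → "cbnt" → "cbn" ✓)

ughy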